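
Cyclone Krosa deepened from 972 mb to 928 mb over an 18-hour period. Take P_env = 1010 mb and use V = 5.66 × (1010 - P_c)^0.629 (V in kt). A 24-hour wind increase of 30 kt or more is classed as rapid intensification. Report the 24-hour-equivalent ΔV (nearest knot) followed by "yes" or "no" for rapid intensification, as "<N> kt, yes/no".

46 kt, yes

V₁: ΔP = 38, V ≈ 5.66 × 38^0.629 ≈ 55.78 kt.
V₂: ΔP = 82, V ≈ 5.66 × 82^0.629 ≈ 90.49 kt.
ΔV over 18 h = 34.71 kt → 24 h equivalent = 34.71 × 24/18 ≈ 46.28 kt.
46 kt ≥ 30 kt ⇒ rapid intensification.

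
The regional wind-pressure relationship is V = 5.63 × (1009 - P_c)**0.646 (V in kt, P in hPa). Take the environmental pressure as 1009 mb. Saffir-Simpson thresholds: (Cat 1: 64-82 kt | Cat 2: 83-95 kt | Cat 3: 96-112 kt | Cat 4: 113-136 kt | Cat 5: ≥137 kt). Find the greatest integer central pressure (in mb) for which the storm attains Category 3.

Category 3 begins at V = 96 kt.
Required ΔP = (96/5.63)^(1/0.646) = 17.052^1.548 ≈ 80.68 mb.
P_c ≤ 1009 − 80.68 = 928.32, so the highest integer P_c is 928 mb.

928 mb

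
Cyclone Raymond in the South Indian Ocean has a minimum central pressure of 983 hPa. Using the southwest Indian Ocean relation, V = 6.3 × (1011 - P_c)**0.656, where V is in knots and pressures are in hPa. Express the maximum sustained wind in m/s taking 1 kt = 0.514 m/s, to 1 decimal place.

ΔP = 1011 − 983 = 28 hPa.
V ≈ 6.3 × 28^0.656 = 6.3 × 8.899 ≈ 56.063 kt.
56.063 × 0.514 ≈ 28.82 m/s → 28.8 m/s.

28.8 m/s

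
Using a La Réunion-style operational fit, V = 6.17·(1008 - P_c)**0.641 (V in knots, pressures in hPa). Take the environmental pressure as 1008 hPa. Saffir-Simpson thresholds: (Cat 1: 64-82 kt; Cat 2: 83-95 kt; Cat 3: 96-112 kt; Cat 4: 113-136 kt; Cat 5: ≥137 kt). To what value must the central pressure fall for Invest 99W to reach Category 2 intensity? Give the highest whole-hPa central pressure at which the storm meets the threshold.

950 hPa

Category 2 begins at V = 83 kt.
Required ΔP = (83/6.17)^(1/0.641) = 13.452^1.560 ≈ 57.67 hPa.
P_c ≤ 1008 − 57.67 = 950.33, so the highest integer P_c is 950 hPa.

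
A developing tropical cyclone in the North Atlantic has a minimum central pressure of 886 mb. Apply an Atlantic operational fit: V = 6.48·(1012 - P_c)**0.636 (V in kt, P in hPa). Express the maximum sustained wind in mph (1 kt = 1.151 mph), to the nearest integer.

ΔP = 1012 − 886 = 126 mb.
V ≈ 6.48 × 126^0.636 = 6.48 × 21.669 ≈ 140.414 kt.
140.414 × 1.151 ≈ 161.62 mph → 162 mph.

162 mph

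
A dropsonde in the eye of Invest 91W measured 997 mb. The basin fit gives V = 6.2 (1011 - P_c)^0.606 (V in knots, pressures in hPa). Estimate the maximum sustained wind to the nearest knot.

ΔP = 1011 − 997 = 14 mb.
14^0.606 ≈ 4.949.
V ≈ 6.2 × 4.949 ≈ 30.7 kt.

31 kt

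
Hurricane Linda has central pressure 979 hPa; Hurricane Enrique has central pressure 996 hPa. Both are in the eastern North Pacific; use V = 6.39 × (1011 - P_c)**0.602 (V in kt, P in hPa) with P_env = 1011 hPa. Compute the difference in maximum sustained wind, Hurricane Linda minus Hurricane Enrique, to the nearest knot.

Hurricane Linda: ΔP = 32; V ≈ 6.39 × 32^0.602 ≈ 51.48 kt.
Hurricane Enrique: ΔP = 15; V ≈ 6.39 × 15^0.602 ≈ 32.62 kt.
Difference ≈ 51.48 − 32.62 = 18.86 → 19 kt.

19 kt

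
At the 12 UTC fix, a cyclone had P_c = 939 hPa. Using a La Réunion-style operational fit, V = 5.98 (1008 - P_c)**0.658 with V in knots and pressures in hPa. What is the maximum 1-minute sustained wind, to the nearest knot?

97 kt

ΔP = 1008 − 939 = 69 hPa.
69^0.658 ≈ 16.217.
V ≈ 5.98 × 16.217 ≈ 97.0 kt.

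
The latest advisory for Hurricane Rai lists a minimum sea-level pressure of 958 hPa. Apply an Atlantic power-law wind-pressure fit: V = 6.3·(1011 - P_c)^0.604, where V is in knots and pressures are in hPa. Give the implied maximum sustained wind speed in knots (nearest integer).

69 kt

ΔP = 1011 − 958 = 53 hPa.
53^0.604 ≈ 11.002.
V ≈ 6.3 × 11.002 ≈ 69.3 kt.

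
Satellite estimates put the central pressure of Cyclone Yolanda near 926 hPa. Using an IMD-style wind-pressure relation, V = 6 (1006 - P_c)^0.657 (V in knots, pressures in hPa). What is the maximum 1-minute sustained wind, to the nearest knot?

107 kt

ΔP = 1006 − 926 = 80 hPa.
80^0.657 ≈ 17.796.
V ≈ 6 × 17.796 ≈ 106.8 kt.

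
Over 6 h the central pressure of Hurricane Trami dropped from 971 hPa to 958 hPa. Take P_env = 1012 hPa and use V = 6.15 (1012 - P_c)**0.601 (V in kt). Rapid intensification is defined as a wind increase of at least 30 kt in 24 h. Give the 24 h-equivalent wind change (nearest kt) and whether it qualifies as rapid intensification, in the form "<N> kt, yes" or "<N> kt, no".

V₁: ΔP = 41, V ≈ 6.15 × 41^0.601 ≈ 57.30 kt.
V₂: ΔP = 54, V ≈ 6.15 × 54^0.601 ≈ 67.62 kt.
ΔV over 6 h = 10.32 kt → 24 h equivalent = 10.32 × 24/6 ≈ 41.28 kt.
41 kt ≥ 30 kt ⇒ rapid intensification.

41 kt, yes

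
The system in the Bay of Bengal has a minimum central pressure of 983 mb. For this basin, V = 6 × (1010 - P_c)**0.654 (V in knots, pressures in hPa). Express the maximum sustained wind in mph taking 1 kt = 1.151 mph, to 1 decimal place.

ΔP = 1010 − 983 = 27 mb.
V ≈ 6 × 27^0.654 = 6 × 8.632 ≈ 51.792 kt.
51.792 × 1.151 ≈ 59.61 mph → 59.6 mph.

59.6 mph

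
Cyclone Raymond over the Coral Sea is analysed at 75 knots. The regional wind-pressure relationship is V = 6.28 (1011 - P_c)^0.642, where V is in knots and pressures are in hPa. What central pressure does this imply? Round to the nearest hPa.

ΔP = (V / 6.28)^(1/0.642) = (75/6.28)^1.558.
75/6.28 = 11.943; 11.943^1.558 ≈ 47.61 hPa.
P_c = 1011 − 47.61 = 963.39 ≈ 963 hPa.

963 hPa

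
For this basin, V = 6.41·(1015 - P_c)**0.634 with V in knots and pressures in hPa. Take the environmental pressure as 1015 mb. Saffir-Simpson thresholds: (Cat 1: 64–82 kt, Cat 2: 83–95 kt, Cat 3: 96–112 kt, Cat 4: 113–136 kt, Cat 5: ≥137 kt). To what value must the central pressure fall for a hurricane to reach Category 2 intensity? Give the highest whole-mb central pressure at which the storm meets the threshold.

958 mb

Category 2 begins at V = 83 kt.
Required ΔP = (83/6.41)^(1/0.634) = 12.949^1.577 ≈ 56.79 mb.
P_c ≤ 1015 − 56.79 = 958.21, so the highest integer P_c is 958 mb.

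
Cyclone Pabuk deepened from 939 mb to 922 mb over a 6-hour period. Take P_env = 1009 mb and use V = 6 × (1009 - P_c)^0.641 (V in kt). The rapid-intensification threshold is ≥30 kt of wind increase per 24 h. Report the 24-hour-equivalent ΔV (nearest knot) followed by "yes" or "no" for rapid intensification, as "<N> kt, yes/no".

55 kt, yes

V₁: ΔP = 70, V ≈ 6 × 70^0.641 ≈ 91.38 kt.
V₂: ΔP = 87, V ≈ 6 × 87^0.641 ≈ 105.05 kt.
ΔV over 6 h = 13.67 kt → 24 h equivalent = 13.67 × 24/6 ≈ 54.68 kt.
55 kt ≥ 30 kt ⇒ rapid intensification.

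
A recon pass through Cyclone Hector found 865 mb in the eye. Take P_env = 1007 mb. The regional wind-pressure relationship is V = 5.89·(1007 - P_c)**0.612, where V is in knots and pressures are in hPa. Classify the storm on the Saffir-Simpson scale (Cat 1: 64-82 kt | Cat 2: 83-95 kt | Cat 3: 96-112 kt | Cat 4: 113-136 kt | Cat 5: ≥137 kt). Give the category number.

ΔP = 1007 − 865 = 142 mb.
V ≈ 5.89 × 142^0.612 = 5.89 × 20.76 ≈ 122 kt.
122 kt falls in the Category 4 band.

4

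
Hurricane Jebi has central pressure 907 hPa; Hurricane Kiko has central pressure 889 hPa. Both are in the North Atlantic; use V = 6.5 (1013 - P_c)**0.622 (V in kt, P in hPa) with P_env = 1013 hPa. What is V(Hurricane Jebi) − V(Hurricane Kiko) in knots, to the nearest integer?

Hurricane Jebi: ΔP = 106; V ≈ 6.5 × 106^0.622 ≈ 118.21 kt.
Hurricane Kiko: ΔP = 124; V ≈ 6.5 × 124^0.622 ≈ 130.32 kt.
Difference ≈ 118.21 − 130.32 = -12.11 → -12 kt.

-12 kt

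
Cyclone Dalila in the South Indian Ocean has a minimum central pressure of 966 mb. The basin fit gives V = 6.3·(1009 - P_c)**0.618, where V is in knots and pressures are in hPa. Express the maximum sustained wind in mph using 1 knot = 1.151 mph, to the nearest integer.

74 mph

ΔP = 1009 − 966 = 43 mb.
V ≈ 6.3 × 43^0.618 = 6.3 × 10.221 ≈ 64.391 kt.
64.391 × 1.151 ≈ 74.11 mph → 74 mph.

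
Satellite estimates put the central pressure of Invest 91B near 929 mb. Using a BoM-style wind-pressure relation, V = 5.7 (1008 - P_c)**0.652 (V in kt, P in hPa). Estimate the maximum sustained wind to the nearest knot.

ΔP = 1008 − 929 = 79 mb.
79^0.652 ≈ 17.268.
V ≈ 5.7 × 17.268 ≈ 98.4 kt.

98 kt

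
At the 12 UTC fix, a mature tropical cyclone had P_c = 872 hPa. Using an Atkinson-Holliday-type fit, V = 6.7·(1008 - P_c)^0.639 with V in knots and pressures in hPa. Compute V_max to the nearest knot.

ΔP = 1008 − 872 = 136 hPa.
136^0.639 ≈ 23.085.
V ≈ 6.7 × 23.085 ≈ 154.7 kt.

155 kt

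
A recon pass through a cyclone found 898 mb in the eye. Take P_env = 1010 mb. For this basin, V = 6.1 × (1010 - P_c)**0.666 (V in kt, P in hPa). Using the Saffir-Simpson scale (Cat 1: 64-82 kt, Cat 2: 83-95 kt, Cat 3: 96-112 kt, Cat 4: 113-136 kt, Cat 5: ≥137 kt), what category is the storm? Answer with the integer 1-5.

5

ΔP = 1010 − 898 = 112 mb.
V ≈ 6.1 × 112^0.666 = 6.1 × 23.16 ≈ 141 kt.
141 kt falls in the Category 5 band.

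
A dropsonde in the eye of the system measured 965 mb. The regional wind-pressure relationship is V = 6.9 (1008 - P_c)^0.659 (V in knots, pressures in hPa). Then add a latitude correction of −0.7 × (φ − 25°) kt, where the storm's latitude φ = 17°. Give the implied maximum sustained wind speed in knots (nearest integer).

88 kt

ΔP = 1008 − 965 = 43 mb.
43^0.659 ≈ 11.925.
V ≈ 6.9 × 11.925 ≈ 82.3 kt.
Latitude correction: −0.7 × (17 − 25) = 5.6 kt.
Corrected V ≈ 87.9 kt → 88 kt.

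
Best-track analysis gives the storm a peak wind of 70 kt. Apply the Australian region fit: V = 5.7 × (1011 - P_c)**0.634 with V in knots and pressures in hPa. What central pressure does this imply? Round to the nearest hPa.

ΔP = (V / 5.7)^(1/0.634) = (70/5.7)^1.577.
70/5.7 = 12.281; 12.281^1.577 ≈ 52.24 hPa.
P_c = 1011 − 52.24 = 958.76 ≈ 959 hPa.

959 hPa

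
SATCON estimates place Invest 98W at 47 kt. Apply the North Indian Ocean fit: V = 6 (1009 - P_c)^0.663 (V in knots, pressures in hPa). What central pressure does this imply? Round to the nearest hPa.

ΔP = (V / 6)^(1/0.663) = (47/6)^1.508.
47/6 = 7.833; 7.833^1.508 ≈ 22.30 hPa.
P_c = 1009 − 22.30 = 986.70 ≈ 987 hPa.

987 hPa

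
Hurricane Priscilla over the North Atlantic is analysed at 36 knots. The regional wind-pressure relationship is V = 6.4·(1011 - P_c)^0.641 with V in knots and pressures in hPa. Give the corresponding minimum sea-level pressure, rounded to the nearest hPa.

996 hPa

ΔP = (V / 6.4)^(1/0.641) = (36/6.4)^1.560.
36/6.4 = 5.625; 5.625^1.560 ≈ 14.80 hPa.
P_c = 1011 − 14.80 = 996.20 ≈ 996 hPa.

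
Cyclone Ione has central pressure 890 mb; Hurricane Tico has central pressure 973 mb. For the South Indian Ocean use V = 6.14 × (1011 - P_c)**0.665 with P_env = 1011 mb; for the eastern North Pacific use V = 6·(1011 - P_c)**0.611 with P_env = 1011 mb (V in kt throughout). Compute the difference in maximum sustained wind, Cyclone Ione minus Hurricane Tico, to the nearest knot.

Cyclone Ione: ΔP = 121; V ≈ 6.14 × 121^0.665 ≈ 149.01 kt.
Hurricane Tico: ΔP = 38; V ≈ 6 × 38^0.611 ≈ 55.39 kt.
Difference ≈ 149.01 − 55.39 = 93.62 → 94 kt.

94 kt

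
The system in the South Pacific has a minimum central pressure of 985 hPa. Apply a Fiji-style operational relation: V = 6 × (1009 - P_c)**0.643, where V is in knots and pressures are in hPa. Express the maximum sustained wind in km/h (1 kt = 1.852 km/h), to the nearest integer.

ΔP = 1009 − 985 = 24 hPa.
V ≈ 6 × 24^0.643 = 6 × 7.717 ≈ 46.305 kt.
46.305 × 1.852 ≈ 85.76 km/h → 86 km/h.

86 km/h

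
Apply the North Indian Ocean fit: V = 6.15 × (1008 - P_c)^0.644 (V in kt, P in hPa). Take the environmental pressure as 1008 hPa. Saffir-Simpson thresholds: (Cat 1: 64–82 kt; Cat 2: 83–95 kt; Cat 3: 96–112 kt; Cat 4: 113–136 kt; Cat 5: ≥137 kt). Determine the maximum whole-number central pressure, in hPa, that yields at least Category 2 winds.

951 hPa

Category 2 begins at V = 83 kt.
Required ΔP = (83/6.15)^(1/0.644) = 13.496^1.553 ≈ 56.88 hPa.
P_c ≤ 1008 − 56.88 = 951.12, so the highest integer P_c is 951 hPa.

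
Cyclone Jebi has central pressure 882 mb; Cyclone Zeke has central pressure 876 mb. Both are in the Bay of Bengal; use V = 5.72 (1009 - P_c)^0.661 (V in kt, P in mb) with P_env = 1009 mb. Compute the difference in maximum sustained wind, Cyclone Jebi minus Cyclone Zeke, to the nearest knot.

-4 kt

Cyclone Jebi: ΔP = 127; V ≈ 5.72 × 127^0.661 ≈ 140.61 kt.
Cyclone Zeke: ΔP = 133; V ≈ 5.72 × 133^0.661 ≈ 144.96 kt.
Difference ≈ 140.61 − 144.96 = -4.35 → -4 kt.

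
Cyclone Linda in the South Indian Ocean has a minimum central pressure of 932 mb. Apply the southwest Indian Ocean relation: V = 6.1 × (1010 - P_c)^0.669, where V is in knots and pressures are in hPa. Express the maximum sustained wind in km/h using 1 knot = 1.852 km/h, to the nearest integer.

208 km/h

ΔP = 1010 − 932 = 78 mb.
V ≈ 6.1 × 78^0.669 = 6.1 × 18.442 ≈ 112.497 kt.
112.497 × 1.852 ≈ 208.34 km/h → 208 km/h.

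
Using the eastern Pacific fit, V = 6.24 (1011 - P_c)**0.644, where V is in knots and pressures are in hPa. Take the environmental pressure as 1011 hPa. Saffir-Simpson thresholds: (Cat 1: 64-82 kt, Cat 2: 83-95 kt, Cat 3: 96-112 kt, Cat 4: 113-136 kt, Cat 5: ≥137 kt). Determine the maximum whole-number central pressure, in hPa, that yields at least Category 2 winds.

955 hPa

Category 2 begins at V = 83 kt.
Required ΔP = (83/6.24)^(1/0.644) = 13.301^1.553 ≈ 55.61 hPa.
P_c ≤ 1011 − 55.61 = 955.39, so the highest integer P_c is 955 hPa.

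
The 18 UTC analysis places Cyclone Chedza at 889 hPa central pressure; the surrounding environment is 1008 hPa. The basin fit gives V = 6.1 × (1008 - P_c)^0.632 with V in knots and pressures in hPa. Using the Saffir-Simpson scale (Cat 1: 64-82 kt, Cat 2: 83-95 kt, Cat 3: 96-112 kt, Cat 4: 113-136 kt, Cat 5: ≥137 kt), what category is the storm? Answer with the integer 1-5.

4

ΔP = 1008 − 889 = 119 hPa.
V ≈ 6.1 × 119^0.632 = 6.1 × 20.50 ≈ 125 kt.
125 kt falls in the Category 4 band.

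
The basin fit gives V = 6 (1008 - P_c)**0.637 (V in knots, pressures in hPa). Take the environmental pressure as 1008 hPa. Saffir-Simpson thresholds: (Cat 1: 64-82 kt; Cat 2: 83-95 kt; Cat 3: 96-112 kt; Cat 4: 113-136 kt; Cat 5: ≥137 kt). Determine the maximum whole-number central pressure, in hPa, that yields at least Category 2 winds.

946 hPa

Category 2 begins at V = 83 kt.
Required ΔP = (83/6)^(1/0.637) = 13.833^1.570 ≈ 61.82 hPa.
P_c ≤ 1008 − 61.82 = 946.18, so the highest integer P_c is 946 hPa.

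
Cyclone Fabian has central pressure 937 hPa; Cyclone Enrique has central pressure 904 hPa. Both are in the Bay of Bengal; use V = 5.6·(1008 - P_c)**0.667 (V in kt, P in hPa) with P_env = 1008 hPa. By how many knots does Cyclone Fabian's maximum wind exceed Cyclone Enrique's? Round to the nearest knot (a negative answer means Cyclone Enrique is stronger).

-28 kt

Cyclone Fabian: ΔP = 71; V ≈ 5.6 × 71^0.667 ≈ 96.16 kt.
Cyclone Enrique: ΔP = 104; V ≈ 5.6 × 104^0.667 ≈ 124.04 kt.
Difference ≈ 96.16 − 124.04 = -27.88 → -28 kt.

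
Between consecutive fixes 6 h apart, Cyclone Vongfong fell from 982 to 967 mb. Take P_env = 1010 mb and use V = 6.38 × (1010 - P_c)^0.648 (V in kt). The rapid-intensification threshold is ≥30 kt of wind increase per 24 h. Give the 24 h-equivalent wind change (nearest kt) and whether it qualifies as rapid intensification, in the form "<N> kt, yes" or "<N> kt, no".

71 kt, yes

V₁: ΔP = 28, V ≈ 6.38 × 28^0.648 ≈ 55.28 kt.
V₂: ΔP = 43, V ≈ 6.38 × 43^0.648 ≈ 73.00 kt.
ΔV over 6 h = 17.72 kt → 24 h equivalent = 17.72 × 24/6 ≈ 70.88 kt.
71 kt ≥ 30 kt ⇒ rapid intensification.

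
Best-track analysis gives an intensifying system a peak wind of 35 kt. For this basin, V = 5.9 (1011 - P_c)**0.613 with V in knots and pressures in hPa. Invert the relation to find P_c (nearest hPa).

993 hPa

ΔP = (V / 5.9)^(1/0.613) = (35/5.9)^1.631.
35/5.9 = 5.932; 5.932^1.631 ≈ 18.25 hPa.
P_c = 1011 − 18.25 = 992.75 ≈ 993 hPa.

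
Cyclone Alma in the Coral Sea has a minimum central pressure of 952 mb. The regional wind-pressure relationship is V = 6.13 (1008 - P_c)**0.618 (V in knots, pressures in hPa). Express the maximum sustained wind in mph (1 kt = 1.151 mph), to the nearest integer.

85 mph

ΔP = 1008 − 952 = 56 mb.
V ≈ 6.13 × 56^0.618 = 6.13 × 12.033 ≈ 73.763 kt.
73.763 × 1.151 ≈ 84.90 mph → 85 mph.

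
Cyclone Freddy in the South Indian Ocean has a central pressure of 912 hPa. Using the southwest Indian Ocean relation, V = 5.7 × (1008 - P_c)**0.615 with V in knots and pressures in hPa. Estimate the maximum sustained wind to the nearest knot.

ΔP = 1008 − 912 = 96 hPa.
96^0.615 ≈ 16.561.
V ≈ 5.7 × 16.561 ≈ 94.4 kt.

94 kt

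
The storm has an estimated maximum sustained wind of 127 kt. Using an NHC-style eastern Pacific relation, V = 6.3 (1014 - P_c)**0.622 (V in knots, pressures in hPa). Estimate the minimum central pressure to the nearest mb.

ΔP = (V / 6.3)^(1/0.622) = (127/6.3)^1.608.
127/6.3 = 20.159; 20.159^1.608 ≈ 125.09 mb.
P_c = 1014 − 125.09 = 888.91 ≈ 889 mb.

889 mb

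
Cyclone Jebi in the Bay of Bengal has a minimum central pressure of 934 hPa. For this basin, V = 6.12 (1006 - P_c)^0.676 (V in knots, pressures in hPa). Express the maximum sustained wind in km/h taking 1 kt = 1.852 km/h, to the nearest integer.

204 km/h

ΔP = 1006 − 934 = 72 hPa.
V ≈ 6.12 × 72^0.676 = 6.12 × 18.012 ≈ 110.232 kt.
110.232 × 1.852 ≈ 204.15 km/h → 204 km/h.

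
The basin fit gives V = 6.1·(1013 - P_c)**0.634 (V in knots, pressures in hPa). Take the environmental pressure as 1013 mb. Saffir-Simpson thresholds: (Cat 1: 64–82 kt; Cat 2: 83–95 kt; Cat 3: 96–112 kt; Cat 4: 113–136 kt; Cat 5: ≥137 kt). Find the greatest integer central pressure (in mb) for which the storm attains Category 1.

Category 1 begins at V = 64 kt.
Required ΔP = (64/6.1)^(1/0.634) = 10.492^1.577 ≈ 40.75 mb.
P_c ≤ 1013 − 40.75 = 972.25, so the highest integer P_c is 972 mb.

972 mb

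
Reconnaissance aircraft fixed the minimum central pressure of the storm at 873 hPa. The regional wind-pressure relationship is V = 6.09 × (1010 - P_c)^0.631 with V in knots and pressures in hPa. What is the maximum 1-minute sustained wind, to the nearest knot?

ΔP = 1010 − 873 = 137 hPa.
137^0.631 ≈ 22.298.
V ≈ 6.09 × 22.298 ≈ 135.8 kt.

136 kt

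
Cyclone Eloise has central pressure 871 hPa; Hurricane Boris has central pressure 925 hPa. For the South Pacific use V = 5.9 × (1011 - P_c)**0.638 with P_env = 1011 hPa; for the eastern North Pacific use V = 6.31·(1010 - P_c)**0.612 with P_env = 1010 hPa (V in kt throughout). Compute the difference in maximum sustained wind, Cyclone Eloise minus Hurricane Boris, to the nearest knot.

Cyclone Eloise: ΔP = 140; V ≈ 5.9 × 140^0.638 ≈ 138.06 kt.
Hurricane Boris: ΔP = 85; V ≈ 6.31 × 85^0.612 ≈ 95.68 kt.
Difference ≈ 138.06 − 95.68 = 42.38 → 42 kt.

42 kt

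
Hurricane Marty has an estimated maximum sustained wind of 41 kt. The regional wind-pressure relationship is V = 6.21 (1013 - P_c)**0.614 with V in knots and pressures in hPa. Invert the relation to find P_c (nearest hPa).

ΔP = (V / 6.21)^(1/0.614) = (41/6.21)^1.629.
41/6.21 = 6.602; 6.602^1.629 ≈ 21.63 hPa.
P_c = 1013 − 21.63 = 991.37 ≈ 991 hPa.

991 hPa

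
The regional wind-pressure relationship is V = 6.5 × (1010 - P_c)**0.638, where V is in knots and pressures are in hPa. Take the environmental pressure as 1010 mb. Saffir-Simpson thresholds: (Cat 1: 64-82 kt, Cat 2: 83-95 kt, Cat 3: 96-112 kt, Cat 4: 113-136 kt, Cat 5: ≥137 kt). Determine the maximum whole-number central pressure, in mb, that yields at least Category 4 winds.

922 mb

Category 4 begins at V = 113 kt.
Required ΔP = (113/6.5)^(1/0.638) = 17.385^1.567 ≈ 87.87 mb.
P_c ≤ 1010 − 87.87 = 922.13, so the highest integer P_c is 922 mb.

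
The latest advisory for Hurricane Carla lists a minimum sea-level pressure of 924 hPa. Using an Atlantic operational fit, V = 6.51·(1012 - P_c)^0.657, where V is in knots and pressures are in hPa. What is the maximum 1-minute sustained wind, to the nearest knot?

ΔP = 1012 − 924 = 88 hPa.
88^0.657 ≈ 18.946.
V ≈ 6.51 × 18.946 ≈ 123.3 kt.

123 kt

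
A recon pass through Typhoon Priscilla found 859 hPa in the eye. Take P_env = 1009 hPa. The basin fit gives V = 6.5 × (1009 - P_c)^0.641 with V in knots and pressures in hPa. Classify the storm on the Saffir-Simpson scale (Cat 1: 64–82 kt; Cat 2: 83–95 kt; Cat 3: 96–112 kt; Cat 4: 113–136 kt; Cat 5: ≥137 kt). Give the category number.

ΔP = 1009 − 859 = 150 hPa.
V ≈ 6.5 × 150^0.641 = 6.5 × 24.82 ≈ 161 kt.
161 kt falls in the Category 5 band.

5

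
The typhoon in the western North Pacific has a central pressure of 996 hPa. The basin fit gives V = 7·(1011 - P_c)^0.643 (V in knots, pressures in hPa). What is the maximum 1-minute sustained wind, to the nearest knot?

ΔP = 1011 − 996 = 15 hPa.
15^0.643 ≈ 5.705.
V ≈ 7 × 5.705 ≈ 39.9 kt.

40 kt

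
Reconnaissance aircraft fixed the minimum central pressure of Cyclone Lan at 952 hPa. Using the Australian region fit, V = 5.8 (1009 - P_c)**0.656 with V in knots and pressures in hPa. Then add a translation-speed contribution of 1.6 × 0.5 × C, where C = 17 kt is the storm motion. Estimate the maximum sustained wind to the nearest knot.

96 kt

ΔP = 1009 − 952 = 57 hPa.
57^0.656 ≈ 14.186.
V ≈ 5.8 × 14.186 ≈ 82.3 kt.
Translation term: 1.6 × 0.5 × 17 = 13.6 kt.
Corrected V ≈ 95.9 kt → 96 kt.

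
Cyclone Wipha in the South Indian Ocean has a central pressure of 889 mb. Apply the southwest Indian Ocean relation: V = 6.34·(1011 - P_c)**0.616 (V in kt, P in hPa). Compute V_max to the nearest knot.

122 kt

ΔP = 1011 − 889 = 122 mb.
122^0.616 ≈ 19.284.
V ≈ 6.34 × 19.284 ≈ 122.3 kt.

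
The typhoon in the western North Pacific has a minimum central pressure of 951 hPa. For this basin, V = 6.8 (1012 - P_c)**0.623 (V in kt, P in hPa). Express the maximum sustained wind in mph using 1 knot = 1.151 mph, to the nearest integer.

ΔP = 1012 − 951 = 61 hPa.
V ≈ 6.8 × 61^0.623 = 6.8 × 12.950 ≈ 88.058 kt.
88.058 × 1.151 ≈ 101.35 mph → 101 mph.

101 mph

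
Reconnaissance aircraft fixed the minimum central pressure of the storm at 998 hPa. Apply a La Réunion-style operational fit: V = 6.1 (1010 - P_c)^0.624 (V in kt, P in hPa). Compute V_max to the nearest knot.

ΔP = 1010 − 998 = 12 hPa.
12^0.624 ≈ 4.714.
V ≈ 6.1 × 4.714 ≈ 28.8 kt.

29 kt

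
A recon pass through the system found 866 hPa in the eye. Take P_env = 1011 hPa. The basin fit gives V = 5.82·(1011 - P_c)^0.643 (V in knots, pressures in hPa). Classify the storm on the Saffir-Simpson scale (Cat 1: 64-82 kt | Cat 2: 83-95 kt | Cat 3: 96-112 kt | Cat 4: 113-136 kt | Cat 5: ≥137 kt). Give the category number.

ΔP = 1011 − 866 = 145 hPa.
V ≈ 5.82 × 145^0.643 = 5.82 × 24.53 ≈ 143 kt.
143 kt falls in the Category 5 band.

5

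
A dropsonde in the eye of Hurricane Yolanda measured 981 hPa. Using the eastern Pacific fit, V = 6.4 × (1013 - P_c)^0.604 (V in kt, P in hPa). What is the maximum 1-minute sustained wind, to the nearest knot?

52 kt

ΔP = 1013 − 981 = 32 hPa.
32^0.604 ≈ 8.112.
V ≈ 6.4 × 8.112 ≈ 51.9 kt.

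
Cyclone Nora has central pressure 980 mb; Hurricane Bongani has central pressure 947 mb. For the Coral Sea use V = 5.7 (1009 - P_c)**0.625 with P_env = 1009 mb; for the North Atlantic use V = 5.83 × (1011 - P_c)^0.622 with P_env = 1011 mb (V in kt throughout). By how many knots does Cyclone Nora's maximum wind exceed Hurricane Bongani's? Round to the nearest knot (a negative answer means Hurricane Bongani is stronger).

-31 kt

Cyclone Nora: ΔP = 29; V ≈ 5.7 × 29^0.625 ≈ 46.76 kt.
Hurricane Bongani: ΔP = 64; V ≈ 5.83 × 64^0.622 ≈ 77.47 kt.
Difference ≈ 46.76 − 77.47 = -30.71 → -31 kt.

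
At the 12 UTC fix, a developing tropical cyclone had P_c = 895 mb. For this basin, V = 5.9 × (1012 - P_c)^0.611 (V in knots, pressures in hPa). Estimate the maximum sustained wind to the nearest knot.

ΔP = 1012 − 895 = 117 mb.
117^0.611 ≈ 18.351.
V ≈ 5.9 × 18.351 ≈ 108.3 kt.

108 kt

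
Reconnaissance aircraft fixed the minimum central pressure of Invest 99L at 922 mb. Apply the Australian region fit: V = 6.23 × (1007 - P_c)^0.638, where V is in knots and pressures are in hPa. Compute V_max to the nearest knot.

ΔP = 1007 − 922 = 85 mb.
85^0.638 ≈ 17.020.
V ≈ 6.23 × 17.020 ≈ 106.0 kt.

106 kt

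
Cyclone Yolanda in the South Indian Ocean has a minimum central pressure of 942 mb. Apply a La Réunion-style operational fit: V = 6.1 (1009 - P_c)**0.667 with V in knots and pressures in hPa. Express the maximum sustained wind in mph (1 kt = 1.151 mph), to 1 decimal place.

ΔP = 1009 − 942 = 67 mb.
V ≈ 6.1 × 67^0.667 = 6.1 × 16.519 ≈ 100.768 kt.
100.768 × 1.151 ≈ 115.98 mph → 116.0 mph.

116.0 mph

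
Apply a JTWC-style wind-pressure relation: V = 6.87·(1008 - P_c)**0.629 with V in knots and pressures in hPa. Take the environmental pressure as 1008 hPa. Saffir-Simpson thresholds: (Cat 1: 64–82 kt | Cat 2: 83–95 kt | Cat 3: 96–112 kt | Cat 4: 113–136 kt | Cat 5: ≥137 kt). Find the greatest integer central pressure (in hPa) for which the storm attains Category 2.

955 hPa

Category 2 begins at V = 83 kt.
Required ΔP = (83/6.87)^(1/0.629) = 12.082^1.590 ≈ 52.53 hPa.
P_c ≤ 1008 − 52.53 = 955.47, so the highest integer P_c is 955 hPa.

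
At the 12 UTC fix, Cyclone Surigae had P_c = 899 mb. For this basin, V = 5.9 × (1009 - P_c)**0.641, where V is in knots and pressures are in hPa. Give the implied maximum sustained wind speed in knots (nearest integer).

ΔP = 1009 − 899 = 110 mb.
110^0.641 ≈ 20.349.
V ≈ 5.9 × 20.349 ≈ 120.1 kt.

120 kt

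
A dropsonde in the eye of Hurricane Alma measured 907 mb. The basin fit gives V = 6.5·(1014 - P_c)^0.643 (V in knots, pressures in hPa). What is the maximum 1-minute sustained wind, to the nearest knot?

131 kt

ΔP = 1014 − 907 = 107 mb.
107^0.643 ≈ 20.179.
V ≈ 6.5 × 20.179 ≈ 131.2 kt.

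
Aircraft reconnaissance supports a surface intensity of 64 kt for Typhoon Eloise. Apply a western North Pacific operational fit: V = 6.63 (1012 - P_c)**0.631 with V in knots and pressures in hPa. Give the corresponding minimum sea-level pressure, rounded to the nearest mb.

976 mb

ΔP = (V / 6.63)^(1/0.631) = (64/6.63)^1.585.
64/6.63 = 9.653; 9.653^1.585 ≈ 36.35 mb.
P_c = 1012 − 36.35 = 975.65 ≈ 976 mb.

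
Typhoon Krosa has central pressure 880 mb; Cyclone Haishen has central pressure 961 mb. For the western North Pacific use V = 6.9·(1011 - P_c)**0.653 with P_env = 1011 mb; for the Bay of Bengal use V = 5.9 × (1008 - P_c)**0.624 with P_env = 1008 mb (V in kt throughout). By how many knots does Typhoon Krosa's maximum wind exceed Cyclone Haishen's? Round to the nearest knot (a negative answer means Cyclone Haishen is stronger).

101 kt

Typhoon Krosa: ΔP = 131; V ≈ 6.9 × 131^0.653 ≈ 166.50 kt.
Cyclone Haishen: ΔP = 47; V ≈ 5.9 × 47^0.624 ≈ 65.20 kt.
Difference ≈ 166.50 − 65.20 = 101.30 → 101 kt.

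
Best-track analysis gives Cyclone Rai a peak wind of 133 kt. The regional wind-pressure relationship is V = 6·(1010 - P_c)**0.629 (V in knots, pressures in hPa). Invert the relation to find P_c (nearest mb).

ΔP = (V / 6)^(1/0.629) = (133/6)^1.590.
133/6 = 22.167; 22.167^1.590 ≈ 137.86 mb.
P_c = 1010 − 137.86 = 872.14 ≈ 872 mb.

872 mb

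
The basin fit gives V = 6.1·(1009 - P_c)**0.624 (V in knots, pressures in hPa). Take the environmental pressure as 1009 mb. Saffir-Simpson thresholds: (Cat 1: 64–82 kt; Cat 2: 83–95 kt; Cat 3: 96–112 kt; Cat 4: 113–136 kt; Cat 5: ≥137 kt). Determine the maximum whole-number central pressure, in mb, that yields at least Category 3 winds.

Category 3 begins at V = 96 kt.
Required ΔP = (96/6.1)^(1/0.624) = 15.738^1.603 ≈ 82.83 mb.
P_c ≤ 1009 − 82.83 = 926.17, so the highest integer P_c is 926 mb.

926 mb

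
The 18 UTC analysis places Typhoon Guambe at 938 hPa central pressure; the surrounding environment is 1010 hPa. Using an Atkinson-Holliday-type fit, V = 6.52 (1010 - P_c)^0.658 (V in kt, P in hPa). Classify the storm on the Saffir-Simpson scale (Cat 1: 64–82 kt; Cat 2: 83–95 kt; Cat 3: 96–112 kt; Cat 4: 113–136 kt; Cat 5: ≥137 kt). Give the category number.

3

ΔP = 1010 − 938 = 72 hPa.
V ≈ 6.52 × 72^0.658 = 6.52 × 16.68 ≈ 109 kt.
109 kt falls in the Category 3 band.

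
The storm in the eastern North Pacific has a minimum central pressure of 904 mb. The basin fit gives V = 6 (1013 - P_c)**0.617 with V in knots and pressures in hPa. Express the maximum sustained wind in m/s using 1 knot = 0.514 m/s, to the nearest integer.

56 m/s

ΔP = 1013 − 904 = 109 mb.
V ≈ 6 × 109^0.617 = 6 × 18.076 ≈ 108.453 kt.
108.453 × 0.514 ≈ 55.75 m/s → 56 m/s.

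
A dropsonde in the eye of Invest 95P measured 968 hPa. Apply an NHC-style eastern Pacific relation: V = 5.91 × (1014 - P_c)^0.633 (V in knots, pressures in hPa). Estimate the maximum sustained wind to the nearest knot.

ΔP = 1014 − 968 = 46 hPa.
46^0.633 ≈ 11.286.
V ≈ 5.91 × 11.286 ≈ 66.7 kt.

67 kt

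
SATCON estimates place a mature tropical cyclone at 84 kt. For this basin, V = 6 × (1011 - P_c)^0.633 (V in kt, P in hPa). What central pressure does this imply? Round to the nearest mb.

ΔP = (V / 6)^(1/0.633) = (84/6)^1.580.
84/6 = 14.000; 14.000^1.580 ≈ 64.66 mb.
P_c = 1011 − 64.66 = 946.34 ≈ 946 mb.

946 mb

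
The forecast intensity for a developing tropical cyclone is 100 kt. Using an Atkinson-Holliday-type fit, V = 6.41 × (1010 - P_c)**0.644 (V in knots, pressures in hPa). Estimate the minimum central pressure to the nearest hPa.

ΔP = (V / 6.41)^(1/0.644) = (100/6.41)^1.553.
100/6.41 = 15.601; 15.601^1.553 ≈ 71.24 hPa.
P_c = 1010 − 71.24 = 938.76 ≈ 939 hPa.

939 hPa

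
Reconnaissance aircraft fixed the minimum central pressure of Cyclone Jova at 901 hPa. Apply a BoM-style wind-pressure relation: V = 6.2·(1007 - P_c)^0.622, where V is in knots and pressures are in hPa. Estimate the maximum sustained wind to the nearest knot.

113 kt

ΔP = 1007 − 901 = 106 hPa.
106^0.622 ≈ 18.186.
V ≈ 6.2 × 18.186 ≈ 112.8 kt.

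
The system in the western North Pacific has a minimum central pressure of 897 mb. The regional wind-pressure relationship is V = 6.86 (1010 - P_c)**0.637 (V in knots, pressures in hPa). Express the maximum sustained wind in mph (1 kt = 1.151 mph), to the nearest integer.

ΔP = 1010 − 897 = 113 mb.
V ≈ 6.86 × 113^0.637 = 6.86 × 20.315 ≈ 139.359 kt.
139.359 × 1.151 ≈ 160.40 mph → 160 mph.

160 mph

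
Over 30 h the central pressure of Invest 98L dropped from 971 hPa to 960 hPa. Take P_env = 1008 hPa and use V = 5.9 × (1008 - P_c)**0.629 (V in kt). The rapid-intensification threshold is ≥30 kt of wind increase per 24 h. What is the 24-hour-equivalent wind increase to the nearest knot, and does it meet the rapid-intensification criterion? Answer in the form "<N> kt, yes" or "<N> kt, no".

V₁: ΔP = 37, V ≈ 5.9 × 37^0.629 ≈ 57.18 kt.
V₂: ΔP = 48, V ≈ 5.9 × 48^0.629 ≈ 67.35 kt.
ΔV over 30 h = 10.17 kt → 24 h equivalent = 10.17 × 24/30 ≈ 8.14 kt.
8 kt < 30 kt ⇒ not rapid intensification.

8 kt, no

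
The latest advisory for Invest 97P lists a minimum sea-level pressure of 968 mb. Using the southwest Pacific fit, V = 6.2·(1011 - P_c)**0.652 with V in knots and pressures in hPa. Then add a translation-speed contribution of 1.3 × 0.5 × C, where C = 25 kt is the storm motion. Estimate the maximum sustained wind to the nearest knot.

88 kt

ΔP = 1011 − 968 = 43 mb.
43^0.652 ≈ 11.615.
V ≈ 6.2 × 11.615 ≈ 72.0 kt.
Translation term: 1.3 × 0.5 × 25 = 16.25 kt.
Corrected V ≈ 88.25 kt → 88 kt.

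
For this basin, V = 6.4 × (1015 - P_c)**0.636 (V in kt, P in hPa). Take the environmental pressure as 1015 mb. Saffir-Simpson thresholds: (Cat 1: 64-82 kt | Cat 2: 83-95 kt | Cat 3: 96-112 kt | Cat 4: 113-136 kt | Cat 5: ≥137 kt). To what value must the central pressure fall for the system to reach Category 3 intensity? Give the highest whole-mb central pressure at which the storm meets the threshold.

Category 3 begins at V = 96 kt.
Required ΔP = (96/6.4)^(1/0.636) = 15.000^1.572 ≈ 70.66 mb.
P_c ≤ 1015 − 70.66 = 944.34, so the highest integer P_c is 944 mb.

944 mb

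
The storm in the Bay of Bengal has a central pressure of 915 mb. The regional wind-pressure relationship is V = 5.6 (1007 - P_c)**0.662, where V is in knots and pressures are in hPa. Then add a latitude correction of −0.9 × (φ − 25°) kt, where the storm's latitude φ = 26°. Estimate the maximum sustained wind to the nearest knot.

111 kt

ΔP = 1007 − 915 = 92 mb.
92^0.662 ≈ 19.954.
V ≈ 5.6 × 19.954 ≈ 111.7 kt.
Latitude correction: −0.9 × (26 − 25) = -0.9 kt.
Corrected V ≈ 110.8 kt → 111 kt.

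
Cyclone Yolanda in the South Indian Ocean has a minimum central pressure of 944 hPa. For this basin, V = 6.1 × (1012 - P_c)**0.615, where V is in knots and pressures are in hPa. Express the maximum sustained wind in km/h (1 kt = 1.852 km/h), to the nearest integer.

151 km/h

ΔP = 1012 − 944 = 68 hPa.
V ≈ 6.1 × 68^0.615 = 6.1 × 13.397 ≈ 81.719 kt.
81.719 × 1.852 ≈ 151.34 km/h → 151 km/h.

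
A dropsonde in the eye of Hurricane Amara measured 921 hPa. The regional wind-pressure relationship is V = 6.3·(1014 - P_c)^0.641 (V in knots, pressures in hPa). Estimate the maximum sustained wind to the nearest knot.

ΔP = 1014 − 921 = 93 hPa.
93^0.641 ≈ 18.272.
V ≈ 6.3 × 18.272 ≈ 115.1 kt.

115 kt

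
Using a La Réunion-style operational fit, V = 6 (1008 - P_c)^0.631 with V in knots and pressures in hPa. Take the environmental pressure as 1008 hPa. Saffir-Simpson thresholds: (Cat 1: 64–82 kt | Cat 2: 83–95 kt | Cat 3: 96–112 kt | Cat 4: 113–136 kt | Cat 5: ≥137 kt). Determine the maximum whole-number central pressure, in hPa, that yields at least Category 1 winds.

965 hPa

Category 1 begins at V = 64 kt.
Required ΔP = (64/6)^(1/0.631) = 10.667^1.585 ≈ 42.58 hPa.
P_c ≤ 1008 − 42.58 = 965.42, so the highest integer P_c is 965 hPa.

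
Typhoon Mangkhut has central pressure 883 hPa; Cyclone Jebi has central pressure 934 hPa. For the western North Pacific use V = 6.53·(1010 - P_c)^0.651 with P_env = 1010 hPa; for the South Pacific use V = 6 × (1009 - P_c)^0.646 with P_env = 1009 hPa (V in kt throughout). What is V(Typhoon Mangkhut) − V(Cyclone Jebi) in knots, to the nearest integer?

Typhoon Mangkhut: ΔP = 127; V ≈ 6.53 × 127^0.651 ≈ 152.93 kt.
Cyclone Jebi: ΔP = 75; V ≈ 6 × 75^0.646 ≈ 97.60 kt.
Difference ≈ 152.93 − 97.60 = 55.33 → 55 kt.

55 kt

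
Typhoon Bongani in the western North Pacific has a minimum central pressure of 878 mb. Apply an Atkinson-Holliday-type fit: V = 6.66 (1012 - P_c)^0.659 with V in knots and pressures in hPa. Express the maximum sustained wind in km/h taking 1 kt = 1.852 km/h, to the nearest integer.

ΔP = 1012 − 878 = 134 mb.
V ≈ 6.66 × 134^0.659 = 6.66 × 25.221 ≈ 167.972 kt.
167.972 × 1.852 ≈ 311.08 km/h → 311 km/h.

311 km/h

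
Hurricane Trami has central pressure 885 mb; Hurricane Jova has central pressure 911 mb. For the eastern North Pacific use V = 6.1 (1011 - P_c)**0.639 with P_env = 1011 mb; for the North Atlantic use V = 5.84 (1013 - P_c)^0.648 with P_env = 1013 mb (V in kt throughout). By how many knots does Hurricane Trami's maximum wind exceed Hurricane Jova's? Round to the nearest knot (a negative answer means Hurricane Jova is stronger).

Hurricane Trami: ΔP = 126; V ≈ 6.1 × 126^0.639 ≈ 134.11 kt.
Hurricane Jova: ΔP = 102; V ≈ 5.84 × 102^0.648 ≈ 116.95 kt.
Difference ≈ 134.11 − 116.95 = 17.16 → 17 kt.

17 kt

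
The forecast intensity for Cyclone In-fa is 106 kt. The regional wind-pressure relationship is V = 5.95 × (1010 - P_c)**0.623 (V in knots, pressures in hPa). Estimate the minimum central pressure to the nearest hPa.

908 hPa

ΔP = (V / 5.95)^(1/0.623) = (106/5.95)^1.605.
106/5.95 = 17.815; 17.815^1.605 ≈ 101.79 hPa.
P_c = 1010 − 101.79 = 908.21 ≈ 908 hPa.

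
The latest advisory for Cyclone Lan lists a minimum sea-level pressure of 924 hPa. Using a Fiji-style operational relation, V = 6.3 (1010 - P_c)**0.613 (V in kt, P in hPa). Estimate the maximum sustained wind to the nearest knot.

97 kt

ΔP = 1010 − 924 = 86 hPa.
86^0.613 ≈ 15.341.
V ≈ 6.3 × 15.341 ≈ 96.6 kt.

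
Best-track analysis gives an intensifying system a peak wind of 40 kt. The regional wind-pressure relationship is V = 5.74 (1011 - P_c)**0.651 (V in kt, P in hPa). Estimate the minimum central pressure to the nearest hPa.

ΔP = (V / 5.74)^(1/0.651) = (40/5.74)^1.536.
40/5.74 = 6.969; 6.969^1.536 ≈ 19.73 hPa.
P_c = 1011 − 19.73 = 991.27 ≈ 991 hPa.

991 hPa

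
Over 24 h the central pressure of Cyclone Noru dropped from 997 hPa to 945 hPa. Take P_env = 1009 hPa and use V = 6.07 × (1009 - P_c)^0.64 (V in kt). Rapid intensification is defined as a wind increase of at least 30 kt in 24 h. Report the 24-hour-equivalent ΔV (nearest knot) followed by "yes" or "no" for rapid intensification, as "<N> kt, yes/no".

V₁: ΔP = 12, V ≈ 6.07 × 12^0.64 ≈ 29.78 kt.
V₂: ΔP = 64, V ≈ 6.07 × 64^0.64 ≈ 86.92 kt.
ΔV over 24 h = 57.14 kt → 24 h equivalent = 57.14 × 24/24 ≈ 57.14 kt.
57 kt ≥ 30 kt ⇒ rapid intensification.

57 kt, yes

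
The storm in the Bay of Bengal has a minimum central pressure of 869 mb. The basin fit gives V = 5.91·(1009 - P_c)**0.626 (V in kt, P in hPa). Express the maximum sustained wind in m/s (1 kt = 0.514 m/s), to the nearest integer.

67 m/s

ΔP = 1009 − 869 = 140 mb.
V ≈ 5.91 × 140^0.626 = 5.91 × 22.053 ≈ 130.336 kt.
130.336 × 0.514 ≈ 66.99 m/s → 67 m/s.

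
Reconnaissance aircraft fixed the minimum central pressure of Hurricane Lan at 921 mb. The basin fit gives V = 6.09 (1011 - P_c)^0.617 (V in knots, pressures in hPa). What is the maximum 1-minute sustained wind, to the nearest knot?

98 kt

ΔP = 1011 − 921 = 90 mb.
90^0.617 ≈ 16.061.
V ≈ 6.09 × 16.061 ≈ 97.8 kt.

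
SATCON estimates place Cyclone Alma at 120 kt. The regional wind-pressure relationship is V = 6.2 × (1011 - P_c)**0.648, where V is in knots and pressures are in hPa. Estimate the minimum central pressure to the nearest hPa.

ΔP = (V / 6.2)^(1/0.648) = (120/6.2)^1.543.
120/6.2 = 19.355; 19.355^1.543 ≈ 96.78 hPa.
P_c = 1011 − 96.78 = 914.22 ≈ 914 hPa.

914 hPa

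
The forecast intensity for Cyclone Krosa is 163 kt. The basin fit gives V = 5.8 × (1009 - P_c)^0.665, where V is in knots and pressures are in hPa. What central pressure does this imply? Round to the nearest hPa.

ΔP = (V / 5.8)^(1/0.665) = (163/5.8)^1.504.
163/5.8 = 28.103; 28.103^1.504 ≈ 150.86 hPa.
P_c = 1009 − 150.86 = 858.14 ≈ 858 hPa.

858 hPa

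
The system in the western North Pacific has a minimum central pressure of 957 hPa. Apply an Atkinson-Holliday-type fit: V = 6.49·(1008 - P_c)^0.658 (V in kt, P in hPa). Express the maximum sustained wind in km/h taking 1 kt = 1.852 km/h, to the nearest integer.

160 km/h

ΔP = 1008 − 957 = 51 hPa.
V ≈ 6.49 × 51^0.658 = 6.49 × 13.292 ≈ 86.263 kt.
86.263 × 1.852 ≈ 159.76 km/h → 160 km/h.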